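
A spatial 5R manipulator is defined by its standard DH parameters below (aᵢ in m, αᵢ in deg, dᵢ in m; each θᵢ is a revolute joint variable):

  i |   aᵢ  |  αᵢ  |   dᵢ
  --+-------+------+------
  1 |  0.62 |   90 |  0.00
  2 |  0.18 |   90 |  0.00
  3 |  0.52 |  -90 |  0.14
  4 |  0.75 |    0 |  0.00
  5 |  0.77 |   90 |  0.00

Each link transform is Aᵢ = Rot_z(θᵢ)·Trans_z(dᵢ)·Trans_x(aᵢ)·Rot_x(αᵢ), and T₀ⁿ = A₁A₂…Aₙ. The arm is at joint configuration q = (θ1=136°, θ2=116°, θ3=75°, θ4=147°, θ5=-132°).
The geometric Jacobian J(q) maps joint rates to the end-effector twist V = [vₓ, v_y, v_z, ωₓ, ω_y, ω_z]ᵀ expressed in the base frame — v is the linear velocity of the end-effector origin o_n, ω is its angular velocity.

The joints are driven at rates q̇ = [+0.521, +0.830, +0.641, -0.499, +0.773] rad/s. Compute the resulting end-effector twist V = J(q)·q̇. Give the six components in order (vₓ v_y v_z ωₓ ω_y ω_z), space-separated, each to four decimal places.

0.2111 0.1076 -1.0197 0.1279 1.1289 0.5641

o_n = [0.3909, 0.4748, 0.1044]
J₁: ẑ×o_n = [-0.4748, 0.3909, 0.0000], ω = ẑ
J2: z=[0.6947, 0.7193, 0.0000] o=[-0.4460, 0.4307, 0.0000] → [0.0751, -0.0725, -0.5714, 0.6947, 0.7193, 0.0000]
J3: z=[-0.6465, 0.6244, 0.4384] o=[-0.3892, 0.3759, 0.1618] → [-0.0792, 0.3049, -0.5511, -0.6465, 0.6244, 0.4384]
J4: z=[-0.1248, 0.4803, -0.8682] o=[-0.0884, 0.7836, 0.3441] → [-0.3832, -0.4460, -0.1917, -0.1248, 0.4803, -0.8682]
J5: z=[-0.1248, 0.4803, -0.8682] o=[-0.2977, 0.1411, 0.0187] → [0.3309, -0.5871, -0.3724, -0.1248, 0.4803, -0.8682]
V = J·q̇ = [0.2111, 0.1076, -1.0197, 0.1279, 1.1289, 0.5641]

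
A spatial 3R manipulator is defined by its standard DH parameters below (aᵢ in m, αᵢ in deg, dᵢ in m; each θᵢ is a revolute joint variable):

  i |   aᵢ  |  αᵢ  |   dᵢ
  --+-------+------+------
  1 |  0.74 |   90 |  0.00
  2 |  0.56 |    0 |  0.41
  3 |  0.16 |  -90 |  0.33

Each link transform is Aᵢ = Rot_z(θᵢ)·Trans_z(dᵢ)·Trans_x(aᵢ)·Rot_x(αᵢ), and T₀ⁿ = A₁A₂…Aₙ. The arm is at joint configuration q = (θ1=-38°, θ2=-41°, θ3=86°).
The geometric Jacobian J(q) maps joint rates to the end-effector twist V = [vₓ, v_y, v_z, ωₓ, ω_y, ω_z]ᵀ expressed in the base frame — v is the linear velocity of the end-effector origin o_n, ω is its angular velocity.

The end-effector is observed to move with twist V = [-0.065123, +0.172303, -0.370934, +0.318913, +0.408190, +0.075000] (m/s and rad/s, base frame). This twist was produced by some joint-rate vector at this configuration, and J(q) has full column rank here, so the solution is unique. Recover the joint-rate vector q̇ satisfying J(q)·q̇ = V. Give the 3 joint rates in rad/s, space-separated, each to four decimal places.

0.0750 -0.7390 0.2210

o_n = [0.5497, -1.3686, -0.2543]
J₁: ẑ×o_n = [1.3686, 0.5497, -0.0000], ω = ẑ
J2: z=[-0.6157, -0.7880, 0.0000] o=[0.5831, -0.4556, 0.0000] → [0.2004, -0.1565, 0.5358, -0.6157, -0.7880, 0.0000]
J3: z=[-0.6157, -0.7880, 0.0000] o=[0.6637, -1.0389, -0.3674] → [-0.0892, 0.0697, 0.1131, -0.6157, -0.7880, 0.0000]
q̇ = J⁺·V = [0.0750, -0.7390, 0.2210]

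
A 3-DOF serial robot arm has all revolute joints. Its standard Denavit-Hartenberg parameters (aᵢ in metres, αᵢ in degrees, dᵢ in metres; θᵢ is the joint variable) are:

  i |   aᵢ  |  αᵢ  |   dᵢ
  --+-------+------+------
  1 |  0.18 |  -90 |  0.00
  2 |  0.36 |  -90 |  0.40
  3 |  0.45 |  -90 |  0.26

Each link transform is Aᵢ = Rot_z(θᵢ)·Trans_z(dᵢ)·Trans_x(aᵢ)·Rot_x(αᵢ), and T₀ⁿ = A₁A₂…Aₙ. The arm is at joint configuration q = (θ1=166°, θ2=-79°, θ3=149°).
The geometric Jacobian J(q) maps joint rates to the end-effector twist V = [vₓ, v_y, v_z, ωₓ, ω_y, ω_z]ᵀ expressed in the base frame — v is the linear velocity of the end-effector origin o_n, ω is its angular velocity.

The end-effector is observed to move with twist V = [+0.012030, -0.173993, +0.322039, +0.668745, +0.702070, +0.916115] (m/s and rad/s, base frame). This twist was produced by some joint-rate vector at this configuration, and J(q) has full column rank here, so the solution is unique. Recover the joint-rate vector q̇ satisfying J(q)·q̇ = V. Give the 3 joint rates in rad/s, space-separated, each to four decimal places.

0.8230 -0.8430 -0.4880

o_n = [-0.4582, -0.0591, -0.0749]
J₁: ẑ×o_n = [0.0591, -0.4582, 0.0000], ω = ẑ
J2: z=[-0.2419, -0.9703, 0.0000] o=[-0.1747, 0.0435, 0.0000] → [0.0726, -0.0181, -0.2503, -0.2419, -0.9703, 0.0000]
J3: z=[-0.9525, 0.2375, -0.1908] o=[-0.3381, -0.3280, 0.3534] → [-0.0504, -0.3850, -0.2275, -0.9525, 0.2375, -0.1908]
q̇ = J⁺·V = [0.8230, -0.8430, -0.4880]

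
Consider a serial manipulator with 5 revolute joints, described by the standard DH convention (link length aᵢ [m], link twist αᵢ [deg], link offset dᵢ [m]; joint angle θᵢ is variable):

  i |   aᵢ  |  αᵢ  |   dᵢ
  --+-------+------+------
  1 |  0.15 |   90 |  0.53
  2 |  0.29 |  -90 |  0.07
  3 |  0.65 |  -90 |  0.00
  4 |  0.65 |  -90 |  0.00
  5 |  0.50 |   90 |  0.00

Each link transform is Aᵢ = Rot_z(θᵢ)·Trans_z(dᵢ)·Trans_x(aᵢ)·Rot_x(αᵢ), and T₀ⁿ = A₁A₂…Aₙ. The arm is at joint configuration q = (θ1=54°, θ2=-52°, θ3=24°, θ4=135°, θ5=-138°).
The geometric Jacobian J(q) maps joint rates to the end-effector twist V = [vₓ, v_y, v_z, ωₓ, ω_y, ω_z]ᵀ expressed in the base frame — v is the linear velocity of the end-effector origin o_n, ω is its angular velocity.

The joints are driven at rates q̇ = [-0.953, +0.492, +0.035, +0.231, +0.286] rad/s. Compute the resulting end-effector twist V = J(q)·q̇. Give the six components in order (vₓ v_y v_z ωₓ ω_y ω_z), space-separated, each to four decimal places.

0.5466 0.2972 0.2110 0.3029 -0.2011 -0.5873

o_n = [-0.1373, 0.5255, -0.0387]
J₁: ẑ×o_n = [-0.5255, -0.1373, 0.0000], ω = ẑ
J2: z=[0.8090, -0.5878, 0.0000] o=[0.0882, 0.1214, 0.5300] → [0.3343, 0.4601, 0.1945, 0.8090, -0.5878, 0.0000]
J3: z=[0.4632, 0.6375, 0.6157] o=[0.2497, 0.2247, 0.3015] → [-0.4021, -0.0807, 0.3861, 0.4632, 0.6375, 0.6157]
J4: z=[-0.8863, 0.3344, 0.3205] o=[0.2507, 0.6758, -0.1664] → [0.0909, -0.0111, 0.2629, -0.8863, 0.3344, 0.3205]
J5: z=[0.3264, -0.0400, 0.9444] o=[0.0371, 0.0638, -0.1185] → [-0.4392, -0.1908, 0.1437, 0.3264, -0.0400, 0.9444]
V = J·q̇ = [0.5466, 0.2972, 0.2110, 0.3029, -0.2011, -0.5873]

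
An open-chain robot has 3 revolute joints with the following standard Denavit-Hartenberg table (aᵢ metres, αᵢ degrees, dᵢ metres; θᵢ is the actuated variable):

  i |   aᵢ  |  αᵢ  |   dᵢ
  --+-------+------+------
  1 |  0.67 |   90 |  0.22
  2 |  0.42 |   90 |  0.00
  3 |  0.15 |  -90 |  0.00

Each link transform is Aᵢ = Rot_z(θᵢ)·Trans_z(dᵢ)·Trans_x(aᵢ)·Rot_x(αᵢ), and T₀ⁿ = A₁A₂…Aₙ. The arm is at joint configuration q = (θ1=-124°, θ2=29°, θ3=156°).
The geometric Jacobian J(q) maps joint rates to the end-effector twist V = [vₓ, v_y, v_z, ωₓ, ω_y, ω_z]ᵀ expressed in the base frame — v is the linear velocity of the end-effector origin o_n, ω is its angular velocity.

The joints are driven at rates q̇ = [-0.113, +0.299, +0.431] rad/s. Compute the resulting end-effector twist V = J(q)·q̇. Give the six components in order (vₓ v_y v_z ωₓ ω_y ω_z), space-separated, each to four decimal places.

o_n = [-0.5636, -0.7265, 0.3572]
J₁: ẑ×o_n = [0.7265, -0.5636, 0.0000], ω = ẑ
J2: z=[-0.8290, 0.5592, 0.0000] o=[-0.3747, -0.5555, 0.2200] → [0.0767, 0.1137, 0.2475, -0.8290, 0.5592, 0.0000]
J3: z=[-0.2711, -0.4019, -0.8746] o=[-0.5801, -0.8600, 0.4236] → [0.1434, -0.0324, -0.0296, -0.2711, -0.4019, -0.8746]
V = J·q̇ = [0.0027, 0.0837, 0.0613, -0.3647, -0.0060, -0.4900]

0.0027 0.0837 0.0613 -0.3647 -0.0060 -0.4900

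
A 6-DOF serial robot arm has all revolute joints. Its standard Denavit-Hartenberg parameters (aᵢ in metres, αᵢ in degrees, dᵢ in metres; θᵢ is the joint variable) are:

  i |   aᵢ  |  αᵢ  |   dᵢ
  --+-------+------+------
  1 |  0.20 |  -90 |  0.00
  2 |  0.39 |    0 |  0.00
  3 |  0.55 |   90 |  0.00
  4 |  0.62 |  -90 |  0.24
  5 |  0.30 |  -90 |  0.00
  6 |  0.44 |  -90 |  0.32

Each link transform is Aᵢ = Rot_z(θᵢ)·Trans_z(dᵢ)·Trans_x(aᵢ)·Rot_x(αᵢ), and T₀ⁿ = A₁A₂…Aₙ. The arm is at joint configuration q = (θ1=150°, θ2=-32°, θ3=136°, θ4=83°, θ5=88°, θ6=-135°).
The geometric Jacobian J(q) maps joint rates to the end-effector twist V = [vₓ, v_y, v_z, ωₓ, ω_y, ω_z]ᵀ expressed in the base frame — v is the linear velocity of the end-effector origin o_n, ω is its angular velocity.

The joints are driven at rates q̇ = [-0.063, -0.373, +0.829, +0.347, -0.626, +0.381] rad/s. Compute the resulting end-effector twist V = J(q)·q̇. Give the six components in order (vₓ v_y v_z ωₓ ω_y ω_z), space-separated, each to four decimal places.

o_n = [-0.7708, 0.0576, -0.1209]
J₁: ẑ×o_n = [-0.0576, -0.7708, 0.0000], ω = ẑ
J2: z=[-0.5000, -0.8660, 0.0000] o=[-0.1732, 0.1000, 0.0000] → [0.1047, -0.0604, -0.4964, -0.5000, -0.8660, 0.0000]
J3: z=[-0.5000, -0.8660, 0.0000] o=[-0.4596, 0.2654, 0.2067] → [0.2836, -0.1638, -0.1656, -0.5000, -0.8660, 0.0000]
J4: z=[-0.8403, 0.4851, -0.2419] o=[-0.3444, 0.1988, -0.3270] → [0.0658, 0.2764, 0.3255, -0.8403, 0.4851, -0.2419]
J5: z=[-0.2689, 0.0145, 0.9631] o=[-0.8379, -0.2268, -0.4584] → [-0.2690, 0.1554, -0.0775, -0.2689, 0.0145, 0.9631]
J6: z=[0.4998, 0.8568, 0.1266] o=[-0.5909, -0.3814, -0.3871] → [0.1725, -0.1558, 0.3736, 0.4998, 0.8568, 0.1266]
V = J·q̇ = [0.4567, -0.1254, 0.3516, -0.1608, 0.0908, -0.7016]

0.4567 -0.1254 0.3516 -0.1608 0.0908 -0.7016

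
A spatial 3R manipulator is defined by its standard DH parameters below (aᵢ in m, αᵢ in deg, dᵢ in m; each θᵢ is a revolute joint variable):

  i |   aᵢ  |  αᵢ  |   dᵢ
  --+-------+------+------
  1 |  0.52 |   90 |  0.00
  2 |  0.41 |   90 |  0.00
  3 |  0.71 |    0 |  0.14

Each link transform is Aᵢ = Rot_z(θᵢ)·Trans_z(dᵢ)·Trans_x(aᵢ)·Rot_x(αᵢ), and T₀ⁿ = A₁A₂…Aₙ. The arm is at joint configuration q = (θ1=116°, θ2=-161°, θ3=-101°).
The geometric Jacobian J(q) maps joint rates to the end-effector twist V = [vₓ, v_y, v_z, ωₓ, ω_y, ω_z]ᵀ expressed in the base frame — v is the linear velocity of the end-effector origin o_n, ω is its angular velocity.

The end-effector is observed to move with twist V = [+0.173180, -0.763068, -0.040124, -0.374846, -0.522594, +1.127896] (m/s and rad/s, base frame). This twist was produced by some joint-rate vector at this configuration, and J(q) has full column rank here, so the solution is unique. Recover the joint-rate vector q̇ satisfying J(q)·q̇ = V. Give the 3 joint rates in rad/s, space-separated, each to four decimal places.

o_n = [-0.7206, -0.1124, 0.0430]
J₁: ẑ×o_n = [0.1124, -0.7206, 0.0000], ω = ẑ
J2: z=[0.8988, 0.4384, 0.0000] o=[-0.2280, 0.4674, 0.0000] → [0.0188, -0.0386, -0.3051, 0.8988, 0.4384, 0.0000]
J3: z=[0.1427, -0.2926, 0.9455] o=[-0.0580, 0.1189, -0.1335] → [0.1671, -0.6517, -0.2269, 0.1427, -0.2926, 0.9455]
q̇ = J⁺·V = [0.2410, -0.5660, 0.9380]

0.2410 -0.5660 0.9380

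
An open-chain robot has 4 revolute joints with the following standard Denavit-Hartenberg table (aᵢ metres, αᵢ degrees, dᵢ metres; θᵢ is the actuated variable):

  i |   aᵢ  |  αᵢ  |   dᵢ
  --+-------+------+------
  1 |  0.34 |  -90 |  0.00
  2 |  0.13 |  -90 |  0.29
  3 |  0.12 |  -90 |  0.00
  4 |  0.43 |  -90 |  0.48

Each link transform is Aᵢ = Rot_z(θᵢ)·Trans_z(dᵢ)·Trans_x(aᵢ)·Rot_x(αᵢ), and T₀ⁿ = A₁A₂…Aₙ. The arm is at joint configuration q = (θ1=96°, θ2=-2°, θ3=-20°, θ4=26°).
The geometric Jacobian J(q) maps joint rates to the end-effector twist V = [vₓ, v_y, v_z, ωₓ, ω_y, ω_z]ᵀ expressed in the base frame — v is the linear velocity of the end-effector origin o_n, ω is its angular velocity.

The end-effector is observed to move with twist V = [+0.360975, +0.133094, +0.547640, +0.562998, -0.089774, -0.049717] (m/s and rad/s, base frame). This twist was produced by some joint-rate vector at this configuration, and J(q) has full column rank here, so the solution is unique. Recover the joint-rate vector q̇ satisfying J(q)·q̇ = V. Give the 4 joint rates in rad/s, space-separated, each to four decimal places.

-0.7930 -0.8860 -0.7480 -0.3570

o_n = [-0.1274, 1.0957, 0.2153]
J₁: ẑ×o_n = [-1.0957, -0.1274, 0.0000], ω = ẑ
J2: z=[-0.9945, -0.1045, 0.0000] o=[-0.0355, 0.3381, 0.0000] → [-0.0225, 0.2141, -0.7631, -0.9945, -0.1045, 0.0000]
J3: z=[-0.0036, 0.0347, -0.9994] o=[-0.3375, 0.4370, 0.0045] → [0.6656, -0.2092, -0.0097, -0.0036, 0.0347, -0.9994]
J4: z=[0.8988, 0.4382, 0.0119] o=[-0.3901, 0.5448, 0.0085] → [0.0840, -0.1827, 0.3801, 0.8988, 0.4382, 0.0119]
q̇ = J⁺·V = [-0.7930, -0.8860, -0.7480, -0.3570]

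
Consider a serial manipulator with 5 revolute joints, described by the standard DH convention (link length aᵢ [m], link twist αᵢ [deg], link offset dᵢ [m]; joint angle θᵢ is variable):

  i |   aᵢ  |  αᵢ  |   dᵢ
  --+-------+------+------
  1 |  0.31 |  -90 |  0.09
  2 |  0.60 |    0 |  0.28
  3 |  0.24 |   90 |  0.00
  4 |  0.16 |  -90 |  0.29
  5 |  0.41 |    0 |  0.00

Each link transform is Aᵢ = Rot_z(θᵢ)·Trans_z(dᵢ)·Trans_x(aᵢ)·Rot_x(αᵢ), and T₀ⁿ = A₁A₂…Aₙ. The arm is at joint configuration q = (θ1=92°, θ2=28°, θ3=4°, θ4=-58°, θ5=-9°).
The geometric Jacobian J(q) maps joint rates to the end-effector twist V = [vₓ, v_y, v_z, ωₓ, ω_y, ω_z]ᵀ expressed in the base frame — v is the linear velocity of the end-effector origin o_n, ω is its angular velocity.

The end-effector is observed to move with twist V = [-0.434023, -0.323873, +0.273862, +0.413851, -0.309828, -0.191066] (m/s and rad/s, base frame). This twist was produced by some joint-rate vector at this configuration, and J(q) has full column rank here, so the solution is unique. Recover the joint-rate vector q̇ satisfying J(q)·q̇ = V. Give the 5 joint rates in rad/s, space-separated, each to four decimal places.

0.4460 0.3120 -0.7540 -0.7120 0.0740

o_n = [0.1472, 1.4909, -0.1772]
J₁: ẑ×o_n = [-1.4909, 0.1472, 0.0000], ω = ẑ
J2: z=[-0.9994, -0.0349, 0.0000] o=[-0.0108, 0.3098, 0.0900] → [0.0093, -0.2670, -1.1749, -0.9994, -0.0349, 0.0000]
J3: z=[-0.9994, -0.0349, 0.0000] o=[-0.3091, 0.8295, -0.1917] → [-0.0005, 0.0145, -0.6451, -0.9994, -0.0349, 0.0000]
J4: z=[-0.0185, 0.5296, 0.8480] o=[-0.3162, 1.0329, -0.3189] → [-0.3134, 0.3956, -0.2539, -0.0185, 0.5296, 0.8480]
J5: z=[-0.5547, 0.7003, -0.4494] o=[-0.1885, 1.2631, -0.1179] → [0.0608, -0.1838, -0.3614, -0.5547, 0.7003, -0.4494]
q̇ = J⁺·V = [0.4460, 0.3120, -0.7540, -0.7120, 0.0740]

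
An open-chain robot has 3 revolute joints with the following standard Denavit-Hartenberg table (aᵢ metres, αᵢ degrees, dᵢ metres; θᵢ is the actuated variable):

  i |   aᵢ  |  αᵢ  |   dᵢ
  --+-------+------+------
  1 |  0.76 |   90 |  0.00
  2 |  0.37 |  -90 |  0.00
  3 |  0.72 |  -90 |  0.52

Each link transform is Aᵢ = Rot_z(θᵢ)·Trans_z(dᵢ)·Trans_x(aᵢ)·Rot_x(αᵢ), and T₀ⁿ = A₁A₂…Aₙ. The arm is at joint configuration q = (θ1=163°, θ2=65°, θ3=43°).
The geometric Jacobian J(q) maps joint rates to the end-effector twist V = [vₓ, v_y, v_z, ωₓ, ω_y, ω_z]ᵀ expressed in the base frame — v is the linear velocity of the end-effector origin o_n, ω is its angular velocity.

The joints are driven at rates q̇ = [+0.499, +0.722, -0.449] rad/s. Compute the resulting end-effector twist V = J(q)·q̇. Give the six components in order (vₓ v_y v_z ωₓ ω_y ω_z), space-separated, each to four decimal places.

0.8297 -0.3548 0.1331 -0.1781 0.8094 0.3092

o_n = [-0.7820, -0.2744, 1.0323]
J₁: ẑ×o_n = [0.2744, -0.7820, 0.0000], ω = ẑ
J2: z=[0.2924, 0.9563, 0.0000] o=[-0.7268, 0.2222, 0.0000] → [0.9872, -0.3018, -0.0924, 0.2924, 0.9563, 0.0000]
J3: z=[0.8667, -0.2650, 0.4226] o=[-0.8763, 0.2679, 0.3353] → [0.0445, -0.5642, -0.4450, 0.8667, -0.2650, 0.4226]
V = J·q̇ = [0.8297, -0.3548, 0.1331, -0.1781, 0.8094, 0.3092]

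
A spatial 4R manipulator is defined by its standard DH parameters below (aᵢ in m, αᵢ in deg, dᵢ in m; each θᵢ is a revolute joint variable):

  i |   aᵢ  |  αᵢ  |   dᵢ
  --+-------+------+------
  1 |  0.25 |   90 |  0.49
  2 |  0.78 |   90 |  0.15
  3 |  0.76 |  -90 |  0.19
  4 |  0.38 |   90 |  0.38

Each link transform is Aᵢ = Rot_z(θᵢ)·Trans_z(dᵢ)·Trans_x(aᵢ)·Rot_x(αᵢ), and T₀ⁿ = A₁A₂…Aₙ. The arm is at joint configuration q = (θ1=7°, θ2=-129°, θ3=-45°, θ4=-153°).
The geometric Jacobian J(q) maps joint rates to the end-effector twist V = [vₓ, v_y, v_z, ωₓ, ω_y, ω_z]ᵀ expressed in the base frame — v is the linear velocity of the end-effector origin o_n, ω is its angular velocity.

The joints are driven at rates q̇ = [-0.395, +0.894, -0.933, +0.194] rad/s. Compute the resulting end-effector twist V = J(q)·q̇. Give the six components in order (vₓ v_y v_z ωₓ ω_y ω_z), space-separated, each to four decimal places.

o_n = [-0.8580, -0.2270, -0.3284]
J₁: ẑ×o_n = [0.2270, -0.8580, 0.0000], ω = ẑ
J2: z=[0.1219, -0.9925, 0.0000] o=[0.2481, 0.0305, 0.4900] → [0.8123, 0.0997, -1.1292, 0.1219, -0.9925, 0.0000]
J3: z=[-0.7714, -0.0947, 0.6293] o=[-0.2208, -0.1782, -0.1162] → [0.0508, -0.5647, -0.0228, -0.7714, -0.0947, 0.6293]
J4: z=[-0.3555, -0.7561, -0.5495] o=[-0.7685, 0.2959, -0.4142] → [-0.3522, 0.0797, 0.1183, -0.3555, -0.7561, -0.5495]
V = J·q̇ = [0.5209, 0.9704, -0.9653, 0.7597, -0.9456, -1.0888]

0.5209 0.9704 -0.9653 0.7597 -0.9456 -1.0888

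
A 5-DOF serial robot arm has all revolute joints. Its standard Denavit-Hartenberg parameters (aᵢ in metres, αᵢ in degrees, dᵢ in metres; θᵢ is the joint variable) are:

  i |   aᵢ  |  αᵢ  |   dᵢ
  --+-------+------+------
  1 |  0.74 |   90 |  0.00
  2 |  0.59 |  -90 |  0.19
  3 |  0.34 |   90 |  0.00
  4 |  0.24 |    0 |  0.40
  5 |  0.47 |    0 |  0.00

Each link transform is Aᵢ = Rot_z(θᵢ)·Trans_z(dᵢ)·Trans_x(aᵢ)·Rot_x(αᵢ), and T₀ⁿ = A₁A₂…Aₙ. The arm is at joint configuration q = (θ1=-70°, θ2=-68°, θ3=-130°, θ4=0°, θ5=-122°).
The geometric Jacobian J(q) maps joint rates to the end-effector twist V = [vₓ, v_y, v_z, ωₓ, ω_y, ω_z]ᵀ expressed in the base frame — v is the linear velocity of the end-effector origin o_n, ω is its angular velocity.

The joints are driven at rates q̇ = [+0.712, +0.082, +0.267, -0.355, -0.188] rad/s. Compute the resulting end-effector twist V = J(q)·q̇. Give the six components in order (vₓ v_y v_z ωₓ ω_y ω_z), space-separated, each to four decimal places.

0.3761 -0.1275 -0.1375 -0.2671 -0.5265 0.4263

o_n = [-0.0394, -0.4368, -0.2150]
J₁: ẑ×o_n = [0.4368, -0.0394, 0.0000], ω = ẑ
J2: z=[-0.9397, -0.3420, 0.0000] o=[0.2531, -0.6954, 0.0000] → [0.0735, -0.2020, -0.3430, -0.9397, -0.3420, 0.0000]
J3: z=[0.3171, -0.8713, 0.3746] o=[0.1501, -0.9680, -0.5470] → [-0.4883, -0.1763, 0.0033, 0.3171, -0.8713, 0.3746]
J4: z=[0.5059, 0.4895, 0.7103] o=[-0.1226, -0.9802, -0.3444] → [-0.3226, -0.0063, 0.2342, 0.5059, 0.4895, 0.7103]
J5: z=[0.5059, 0.4895, 0.7103] o=[-0.1128, -0.7930, 0.0827] → [-0.3987, 0.2028, 0.1442, 0.5059, 0.4895, 0.7103]
V = J·q̇ = [0.3761, -0.1275, -0.1375, -0.2671, -0.5265, 0.4263]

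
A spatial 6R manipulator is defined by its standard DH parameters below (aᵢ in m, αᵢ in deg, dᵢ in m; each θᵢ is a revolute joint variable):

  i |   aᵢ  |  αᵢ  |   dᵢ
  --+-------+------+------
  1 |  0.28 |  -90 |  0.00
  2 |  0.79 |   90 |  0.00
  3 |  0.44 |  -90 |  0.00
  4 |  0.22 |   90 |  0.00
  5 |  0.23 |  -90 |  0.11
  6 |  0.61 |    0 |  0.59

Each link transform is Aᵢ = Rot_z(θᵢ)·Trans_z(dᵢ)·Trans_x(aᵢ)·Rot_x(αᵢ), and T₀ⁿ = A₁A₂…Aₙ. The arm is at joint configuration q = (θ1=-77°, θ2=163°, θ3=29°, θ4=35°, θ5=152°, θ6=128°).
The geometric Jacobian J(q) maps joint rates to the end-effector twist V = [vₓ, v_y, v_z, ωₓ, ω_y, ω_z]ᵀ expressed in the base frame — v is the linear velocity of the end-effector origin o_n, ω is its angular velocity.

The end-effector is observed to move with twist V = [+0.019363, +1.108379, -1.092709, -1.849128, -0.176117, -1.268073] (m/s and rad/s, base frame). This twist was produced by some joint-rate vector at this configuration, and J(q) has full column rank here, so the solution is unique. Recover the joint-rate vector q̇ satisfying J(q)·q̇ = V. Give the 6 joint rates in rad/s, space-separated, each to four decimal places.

o_n = [-0.6120, 0.9760, -0.0580]
J₁: ẑ×o_n = [-0.9760, -0.6120, 0.0000], ω = ẑ
J2: z=[0.9744, 0.2250, 0.0000] o=[0.0630, -0.2728, 0.0000] → [-0.0131, 0.0565, 1.3686, 0.9744, 0.2250, 0.0000]
J3: z=[0.0658, -0.2849, -0.9563] o=[-0.1070, 0.4633, -0.2310] → [0.4410, 0.4716, -0.1101, 0.0658, -0.2849, -0.9563]
J4: z=[0.9565, -0.2550, 0.1417] o=[0.0181, 0.8699, -0.3435] → [-0.0878, -0.3624, -0.0592, 0.9565, -0.2550, 0.1417]
J5: z=[0.2169, 0.2966, -0.9300] o=[0.0610, 1.0723, -0.2689] → [-0.0270, 0.5802, 0.1787, 0.2169, 0.2966, -0.9300]
J6: z=[-0.9361, -0.2069, -0.2843] o=[0.1485, 0.8905, -0.4247] → [-0.0516, 0.5596, -0.2374, -0.9361, -0.2069, -0.2843]
q̇ = J⁺·V = [0.3780, -0.7240, 0.8300, -0.7270, 0.5990, 0.6760]

0.3780 -0.7240 0.8300 -0.7270 0.5990 0.6760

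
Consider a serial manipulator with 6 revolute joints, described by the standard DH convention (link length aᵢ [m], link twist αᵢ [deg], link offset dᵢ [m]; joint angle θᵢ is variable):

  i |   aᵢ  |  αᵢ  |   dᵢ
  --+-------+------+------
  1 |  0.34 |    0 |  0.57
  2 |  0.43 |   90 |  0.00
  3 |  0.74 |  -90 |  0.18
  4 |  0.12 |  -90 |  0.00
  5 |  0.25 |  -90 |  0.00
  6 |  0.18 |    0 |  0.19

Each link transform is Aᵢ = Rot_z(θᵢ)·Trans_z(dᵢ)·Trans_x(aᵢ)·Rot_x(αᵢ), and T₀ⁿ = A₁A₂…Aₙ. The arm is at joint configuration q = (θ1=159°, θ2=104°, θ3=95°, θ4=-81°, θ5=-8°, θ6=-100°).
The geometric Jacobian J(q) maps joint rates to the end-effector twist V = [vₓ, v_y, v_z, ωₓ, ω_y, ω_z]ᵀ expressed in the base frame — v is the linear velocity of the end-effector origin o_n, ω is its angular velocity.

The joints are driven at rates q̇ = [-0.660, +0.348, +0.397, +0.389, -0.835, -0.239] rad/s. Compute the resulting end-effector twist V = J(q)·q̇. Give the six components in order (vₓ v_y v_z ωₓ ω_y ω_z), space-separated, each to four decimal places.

0.0175 0.9802 0.1464 -0.4239 0.6072 -1.1933

o_n = [-0.8857, -0.3146, 1.5519]
J₁: ẑ×o_n = [0.3146, -0.8857, 0.0000], ω = ẑ
J2: z=[0.0000, 0.0000, 1.0000] o=[-0.3174, 0.1218, 0.5700] → [0.4364, -0.5683, 0.0000, 0.0000, 0.0000, 1.0000]
J3: z=[-0.9925, 0.1219, 0.0000] o=[-0.3698, -0.3049, 0.5700] → [0.1197, 0.9746, 0.0724, -0.9925, 0.1219, 0.0000]
J4: z=[0.1214, 0.9888, -0.0872] o=[-0.5406, -0.2190, 1.3072] → [0.2337, 0.0004, 0.3296, 0.1214, 0.9888, -0.0872]
J5: z=[0.1658, 0.0664, 0.9839] o=[-0.6581, -0.2029, 1.3259] → [0.1248, -0.2614, -0.0034, 0.1658, 0.0664, 0.9839]
J6: z=[-0.2564, -0.9605, 0.1080] o=[-0.8961, -0.1354, 1.3614] → [-0.1636, 0.0500, 0.0560, -0.2564, -0.9605, 0.1080]
V = J·q̇ = [0.0175, 0.9802, 0.1464, -0.4239, 0.6072, -1.1933]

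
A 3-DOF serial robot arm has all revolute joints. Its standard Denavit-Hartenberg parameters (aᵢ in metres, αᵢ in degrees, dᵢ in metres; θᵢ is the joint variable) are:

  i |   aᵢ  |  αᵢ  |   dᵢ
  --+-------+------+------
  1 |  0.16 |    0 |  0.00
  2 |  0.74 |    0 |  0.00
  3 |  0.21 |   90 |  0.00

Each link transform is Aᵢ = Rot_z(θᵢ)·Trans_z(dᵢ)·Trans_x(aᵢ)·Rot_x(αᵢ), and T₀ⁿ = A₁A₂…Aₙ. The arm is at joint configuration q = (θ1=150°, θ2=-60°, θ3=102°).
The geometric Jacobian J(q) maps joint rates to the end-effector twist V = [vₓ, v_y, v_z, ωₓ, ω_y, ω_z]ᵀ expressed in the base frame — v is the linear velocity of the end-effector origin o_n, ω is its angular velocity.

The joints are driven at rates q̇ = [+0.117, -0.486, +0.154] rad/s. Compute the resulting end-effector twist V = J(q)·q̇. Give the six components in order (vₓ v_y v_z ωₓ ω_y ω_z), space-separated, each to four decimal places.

o_n = [-0.3440, 0.7763, 0.0000]
J₁: ẑ×o_n = [-0.7763, -0.3440, 0.0000], ω = ẑ
J2: z=[0.0000, 0.0000, 1.0000] o=[-0.1386, 0.0800, 0.0000] → [-0.6963, -0.2054, 0.0000, 0.0000, 0.0000, 1.0000]
J3: z=[0.0000, 0.0000, 1.0000] o=[-0.1386, 0.8200, 0.0000] → [0.0437, -0.2054, 0.0000, 0.0000, 0.0000, 1.0000]
V = J·q̇ = [0.2543, 0.0280, 0.0000, 0.0000, 0.0000, -0.2150]

0.2543 0.0280 0.0000 0.0000 0.0000 -0.2150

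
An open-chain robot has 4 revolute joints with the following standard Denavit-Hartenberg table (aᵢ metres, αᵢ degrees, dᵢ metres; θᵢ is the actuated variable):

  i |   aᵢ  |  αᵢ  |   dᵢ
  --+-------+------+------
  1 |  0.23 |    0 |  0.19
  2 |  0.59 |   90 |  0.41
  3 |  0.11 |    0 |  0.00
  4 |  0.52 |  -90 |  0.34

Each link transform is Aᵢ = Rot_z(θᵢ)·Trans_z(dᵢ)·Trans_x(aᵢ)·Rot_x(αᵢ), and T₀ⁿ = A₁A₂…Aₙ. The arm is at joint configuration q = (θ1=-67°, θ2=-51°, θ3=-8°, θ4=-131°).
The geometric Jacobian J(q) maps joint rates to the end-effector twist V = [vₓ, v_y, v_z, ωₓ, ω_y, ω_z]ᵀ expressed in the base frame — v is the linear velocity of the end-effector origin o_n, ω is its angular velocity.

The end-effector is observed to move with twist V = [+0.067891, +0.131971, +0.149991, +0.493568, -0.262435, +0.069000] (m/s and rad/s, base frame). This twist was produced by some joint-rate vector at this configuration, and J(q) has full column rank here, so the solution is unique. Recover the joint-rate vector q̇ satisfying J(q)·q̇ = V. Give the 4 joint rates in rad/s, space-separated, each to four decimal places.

-0.1600 0.2290 -0.6370 0.0780

o_n = [-0.3542, -0.3227, 0.2435]
J₁: ẑ×o_n = [0.3227, -0.3542, 0.0000], ω = ẑ
J2: z=[0.0000, 0.0000, 1.0000] o=[0.0899, -0.2117, 0.1900] → [0.1110, -0.4441, 0.0000, 0.0000, 0.0000, 1.0000]
J3: z=[-0.8829, 0.4695, 0.0000] o=[-0.1871, -0.7327, 0.6000] → [-0.1673, -0.3147, -0.2835, -0.8829, 0.4695, 0.0000]
J4: z=[-0.8829, 0.4695, 0.0000] o=[-0.2383, -0.8288, 0.5847] → [-0.1602, -0.3012, -0.3924, -0.8829, 0.4695, 0.0000]
q̇ = J⁺·V = [-0.1600, 0.2290, -0.6370, 0.0780]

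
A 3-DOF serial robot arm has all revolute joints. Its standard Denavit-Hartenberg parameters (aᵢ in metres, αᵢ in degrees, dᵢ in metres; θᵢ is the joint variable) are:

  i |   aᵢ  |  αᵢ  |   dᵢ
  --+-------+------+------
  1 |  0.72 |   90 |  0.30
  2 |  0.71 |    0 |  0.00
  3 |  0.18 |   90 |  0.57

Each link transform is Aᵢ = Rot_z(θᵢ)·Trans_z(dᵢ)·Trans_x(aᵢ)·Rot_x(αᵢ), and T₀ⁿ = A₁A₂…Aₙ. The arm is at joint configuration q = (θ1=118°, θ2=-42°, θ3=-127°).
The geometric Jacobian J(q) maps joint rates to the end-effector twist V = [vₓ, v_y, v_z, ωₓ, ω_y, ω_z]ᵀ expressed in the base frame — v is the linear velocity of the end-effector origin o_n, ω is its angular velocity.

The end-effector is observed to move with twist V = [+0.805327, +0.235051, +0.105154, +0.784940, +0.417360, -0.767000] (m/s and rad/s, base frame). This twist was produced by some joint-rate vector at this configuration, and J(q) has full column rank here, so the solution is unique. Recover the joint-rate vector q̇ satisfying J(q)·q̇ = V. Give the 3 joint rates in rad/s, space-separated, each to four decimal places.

o_n = [0.0005, 1.2132, -0.2094]
J₁: ẑ×o_n = [-1.2132, 0.0005, 0.0000], ω = ẑ
J2: z=[0.8829, 0.4695, 0.0000] o=[-0.3380, 0.6357, 0.3000] → [-0.2392, 0.4498, 0.3509, 0.8829, 0.4695, 0.0000]
J3: z=[0.8829, 0.4695, 0.0000] o=[-0.5857, 1.1016, -0.1751] → [-0.0161, 0.0303, -0.1767, 0.8829, 0.4695, 0.0000]
q̇ = J⁺·V = [-0.7670, 0.4970, 0.3920]

-0.7670 0.4970 0.3920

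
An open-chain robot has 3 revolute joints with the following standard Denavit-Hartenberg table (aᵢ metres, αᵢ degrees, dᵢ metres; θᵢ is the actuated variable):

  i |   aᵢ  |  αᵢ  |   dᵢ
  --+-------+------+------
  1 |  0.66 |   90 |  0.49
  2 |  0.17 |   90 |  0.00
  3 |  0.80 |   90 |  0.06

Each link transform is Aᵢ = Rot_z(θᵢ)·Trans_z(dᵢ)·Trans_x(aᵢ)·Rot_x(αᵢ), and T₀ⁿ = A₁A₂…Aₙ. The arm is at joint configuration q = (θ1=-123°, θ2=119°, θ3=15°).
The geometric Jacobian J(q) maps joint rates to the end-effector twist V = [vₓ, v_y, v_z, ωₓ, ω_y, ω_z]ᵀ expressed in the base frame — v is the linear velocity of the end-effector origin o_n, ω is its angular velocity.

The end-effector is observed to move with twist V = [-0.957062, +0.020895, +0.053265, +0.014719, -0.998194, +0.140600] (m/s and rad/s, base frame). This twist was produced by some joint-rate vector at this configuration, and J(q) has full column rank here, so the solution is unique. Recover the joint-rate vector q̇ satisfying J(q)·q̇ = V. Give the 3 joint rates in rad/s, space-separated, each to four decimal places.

-0.3190 -0.5560 0.9480

o_n = [-0.3128, -0.1014, 1.3436]
J₁: ẑ×o_n = [0.1014, -0.3128, 0.0000], ω = ẑ
J2: z=[-0.8387, 0.5446, 0.0000] o=[-0.3595, -0.5535, 0.4900] → [0.4649, 0.7159, -0.4046, -0.8387, 0.5446, 0.0000]
J3: z=[-0.4764, -0.7335, 0.4848] o=[-0.3146, -0.4844, 0.6387] → [-0.7027, 0.3367, -0.1811, -0.4764, -0.7335, 0.4848]
q̇ = J⁺·V = [-0.3190, -0.5560, 0.9480]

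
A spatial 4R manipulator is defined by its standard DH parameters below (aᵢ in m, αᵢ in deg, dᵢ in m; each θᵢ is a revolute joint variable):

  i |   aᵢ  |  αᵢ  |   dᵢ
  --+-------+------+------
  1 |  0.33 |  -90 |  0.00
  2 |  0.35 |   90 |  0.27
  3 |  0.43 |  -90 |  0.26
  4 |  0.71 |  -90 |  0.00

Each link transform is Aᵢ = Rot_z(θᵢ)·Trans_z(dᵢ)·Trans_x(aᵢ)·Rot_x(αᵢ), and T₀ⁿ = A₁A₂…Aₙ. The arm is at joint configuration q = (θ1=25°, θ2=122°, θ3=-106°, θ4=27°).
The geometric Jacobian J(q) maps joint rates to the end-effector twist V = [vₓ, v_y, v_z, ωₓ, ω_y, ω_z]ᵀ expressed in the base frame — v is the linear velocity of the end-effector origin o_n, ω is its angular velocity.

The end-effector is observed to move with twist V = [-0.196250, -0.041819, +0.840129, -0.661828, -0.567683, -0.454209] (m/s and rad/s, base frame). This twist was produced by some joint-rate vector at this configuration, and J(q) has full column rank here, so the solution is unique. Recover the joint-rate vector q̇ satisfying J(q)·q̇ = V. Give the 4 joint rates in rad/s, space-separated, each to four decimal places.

-0.9880 -0.2370 -0.9950 -0.0080

o_n = [0.5413, -0.5767, -0.0154]
J₁: ẑ×o_n = [0.5767, 0.5413, -0.0000], ω = ẑ
J2: z=[-0.4226, 0.9063, 0.0000] o=[0.2991, 0.1395, 0.0000] → [-0.0140, -0.0065, 0.0831, -0.4226, 0.9063, 0.0000]
J3: z=[0.7686, 0.3584, -0.5299] o=[0.0169, 0.3058, -0.2968] → [-0.3668, -0.4942, -0.8662, 0.7686, 0.3584, -0.5299]
J4: z=[-0.3452, -0.4651, -0.8152] o=[0.4483, 0.0509, -0.3341] → [-0.6598, 0.0342, 0.2599, -0.3452, -0.4651, -0.8152]
q̇ = J⁺·V = [-0.9880, -0.2370, -0.9950, -0.0080]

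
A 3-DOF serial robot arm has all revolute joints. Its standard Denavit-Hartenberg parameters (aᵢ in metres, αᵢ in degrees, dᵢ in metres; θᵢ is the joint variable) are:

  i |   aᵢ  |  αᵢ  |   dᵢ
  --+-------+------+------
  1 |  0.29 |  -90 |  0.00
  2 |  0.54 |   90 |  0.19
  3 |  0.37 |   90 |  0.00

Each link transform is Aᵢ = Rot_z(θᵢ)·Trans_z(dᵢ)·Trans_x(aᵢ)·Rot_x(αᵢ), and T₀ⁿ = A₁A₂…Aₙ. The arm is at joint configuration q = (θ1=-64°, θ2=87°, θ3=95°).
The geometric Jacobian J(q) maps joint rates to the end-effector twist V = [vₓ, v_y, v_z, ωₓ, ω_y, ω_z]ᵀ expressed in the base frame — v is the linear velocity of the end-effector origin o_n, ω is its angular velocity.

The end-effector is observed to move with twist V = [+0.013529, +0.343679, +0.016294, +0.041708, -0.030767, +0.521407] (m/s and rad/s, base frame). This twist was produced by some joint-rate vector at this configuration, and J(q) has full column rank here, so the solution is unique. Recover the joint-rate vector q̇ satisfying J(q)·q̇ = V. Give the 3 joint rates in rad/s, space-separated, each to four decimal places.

o_n = [0.6408, -0.0397, -0.5071]
J₁: ẑ×o_n = [0.0397, 0.6408, -0.0000], ω = ẑ
J2: z=[0.8988, 0.4384, 0.0000] o=[0.1271, -0.2607, 0.0000] → [-0.2223, 0.4557, -0.0266, 0.8988, 0.4384, 0.0000]
J3: z=[0.4378, -0.8976, 0.0523] o=[0.3103, -0.2028, -0.5393] → [-0.0374, 0.0032, 0.3681, 0.4378, -0.8976, 0.0523]
q̇ = J⁺·V = [0.5190, 0.0240, 0.0460]

0.5190 0.0240 0.0460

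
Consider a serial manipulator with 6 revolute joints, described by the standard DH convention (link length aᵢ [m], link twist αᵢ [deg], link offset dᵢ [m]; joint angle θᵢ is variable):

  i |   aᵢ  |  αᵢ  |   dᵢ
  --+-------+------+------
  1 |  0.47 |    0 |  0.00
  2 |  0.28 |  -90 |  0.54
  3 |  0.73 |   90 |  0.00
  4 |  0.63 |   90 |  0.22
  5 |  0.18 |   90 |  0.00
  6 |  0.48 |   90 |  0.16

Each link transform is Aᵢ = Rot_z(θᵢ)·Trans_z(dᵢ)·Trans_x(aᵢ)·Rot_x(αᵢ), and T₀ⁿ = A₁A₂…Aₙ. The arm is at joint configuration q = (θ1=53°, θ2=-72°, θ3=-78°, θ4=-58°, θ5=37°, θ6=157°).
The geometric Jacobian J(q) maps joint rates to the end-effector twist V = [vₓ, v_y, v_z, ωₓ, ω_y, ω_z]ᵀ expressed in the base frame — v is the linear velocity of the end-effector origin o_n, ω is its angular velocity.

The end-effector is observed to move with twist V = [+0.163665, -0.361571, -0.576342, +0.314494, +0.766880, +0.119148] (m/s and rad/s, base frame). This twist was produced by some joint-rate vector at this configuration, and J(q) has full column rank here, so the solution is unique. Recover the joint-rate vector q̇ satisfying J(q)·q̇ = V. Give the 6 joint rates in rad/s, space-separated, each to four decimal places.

o_n = [0.5990, -0.3025, 1.3530]
J₁: ẑ×o_n = [0.3025, 0.5990, -0.0000], ω = ẑ
J2: z=[0.0000, 0.0000, 1.0000] o=[0.2829, 0.3754, 0.0000] → [0.6778, 0.3162, -0.0000, 0.0000, 0.0000, 1.0000]
J3: z=[0.3256, 0.9455, 0.0000] o=[0.5476, 0.2842, 0.5400] → [0.7687, -0.2647, -0.2396, 0.3256, 0.9455, 0.0000]
J4: z=[-0.9249, 0.3185, 0.2079] o=[0.6911, 0.2348, 1.2540] → [0.1432, 0.0723, 0.5262, -0.9249, 0.3185, 0.2079]
J5: z=[-0.3392, -0.4436, -0.8295] o=[0.3793, -0.2229, 1.6263] → [0.0553, -0.2750, 0.1245, -0.3392, -0.4436, -0.8295]
J6: z=[0.6352, -0.7585, 0.1459] o=[0.2544, -0.3088, 1.7234] → [0.2800, 0.2856, 0.2654, 0.6352, -0.7585, 0.1459]
q̇ = J⁺·V = [-0.5960, 0.5980, 0.2870, -0.5430, -0.3920, -0.6520]

-0.5960 0.5980 0.2870 -0.5430 -0.3920 -0.6520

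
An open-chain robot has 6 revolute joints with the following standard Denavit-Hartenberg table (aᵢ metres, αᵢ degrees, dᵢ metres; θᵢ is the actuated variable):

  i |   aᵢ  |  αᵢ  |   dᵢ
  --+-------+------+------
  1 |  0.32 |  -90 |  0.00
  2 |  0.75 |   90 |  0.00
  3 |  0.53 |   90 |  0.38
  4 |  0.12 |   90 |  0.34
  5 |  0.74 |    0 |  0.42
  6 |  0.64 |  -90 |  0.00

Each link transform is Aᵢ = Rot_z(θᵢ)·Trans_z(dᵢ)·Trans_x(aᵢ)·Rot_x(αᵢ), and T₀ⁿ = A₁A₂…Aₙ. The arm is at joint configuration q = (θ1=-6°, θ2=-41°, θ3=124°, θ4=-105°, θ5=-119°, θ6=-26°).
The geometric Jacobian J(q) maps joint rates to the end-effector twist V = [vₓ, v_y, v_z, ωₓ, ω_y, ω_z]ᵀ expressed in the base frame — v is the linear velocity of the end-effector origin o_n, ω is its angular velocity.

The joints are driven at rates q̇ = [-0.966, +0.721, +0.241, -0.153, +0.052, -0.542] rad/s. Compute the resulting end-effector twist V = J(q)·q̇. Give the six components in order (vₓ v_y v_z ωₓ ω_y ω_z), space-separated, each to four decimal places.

o_n = [-0.4847, -0.0599, 0.9323]
J₁: ẑ×o_n = [0.0599, -0.4847, 0.0000], ω = ẑ
J2: z=[0.1045, 0.9945, 0.0000] o=[0.3182, -0.0334, 0.0000] → [0.9272, -0.0975, 0.7958, 0.1045, 0.9945, 0.0000]
J3: z=[-0.6525, 0.0686, 0.7547] o=[0.8812, -0.0926, 0.4920] → [0.0055, -0.7436, 0.0724, -0.6525, 0.0686, 0.7547]
J4: z=[0.6807, 0.4907, 0.5439] o=[0.4567, 0.3938, 0.5844] → [0.4175, -0.7489, 0.1531, 0.6807, 0.4907, 0.5439]
J5: z=[0.1528, -0.8213, 0.5497] o=[0.7741, 0.5257, 0.6932] → [0.1256, -0.7285, -1.1234, 0.1528, -0.8213, 0.5497]
J6: z=[0.1528, -0.8213, 0.5497] o=[0.1407, -0.0324, 0.7996] → [-0.0939, -0.3641, -0.5179, 0.1528, -0.8213, 0.5497]
V = J·q̇ = [0.6055, 0.4928, 0.7901, -0.2609, 1.0609, -1.1367]

0.6055 0.4928 0.7901 -0.2609 1.0609 -1.1367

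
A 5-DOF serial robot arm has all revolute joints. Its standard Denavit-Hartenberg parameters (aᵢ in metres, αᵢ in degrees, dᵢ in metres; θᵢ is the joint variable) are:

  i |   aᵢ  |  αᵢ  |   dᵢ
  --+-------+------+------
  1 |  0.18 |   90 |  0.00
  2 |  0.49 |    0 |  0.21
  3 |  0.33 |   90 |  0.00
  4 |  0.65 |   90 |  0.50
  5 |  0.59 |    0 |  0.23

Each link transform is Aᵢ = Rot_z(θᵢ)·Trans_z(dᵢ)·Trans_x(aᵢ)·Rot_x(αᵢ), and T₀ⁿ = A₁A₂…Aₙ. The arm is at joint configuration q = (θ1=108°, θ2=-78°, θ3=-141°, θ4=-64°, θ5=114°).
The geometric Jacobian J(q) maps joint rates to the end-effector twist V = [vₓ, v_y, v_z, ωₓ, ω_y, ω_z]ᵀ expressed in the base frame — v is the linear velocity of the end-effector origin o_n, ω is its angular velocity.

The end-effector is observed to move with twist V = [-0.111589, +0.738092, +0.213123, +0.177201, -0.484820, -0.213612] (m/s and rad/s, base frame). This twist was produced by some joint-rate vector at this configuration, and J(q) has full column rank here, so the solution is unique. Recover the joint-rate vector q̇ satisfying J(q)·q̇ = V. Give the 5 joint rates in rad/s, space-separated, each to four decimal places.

o_n = [-0.4630, 0.5858, 0.5189]
J₁: ẑ×o_n = [-0.5858, -0.4630, 0.0000], ω = ẑ
J2: z=[0.9511, 0.3090, 0.0000] o=[-0.0556, 0.1712, 0.0000] → [0.1603, -0.4935, 0.5202, 0.9511, 0.3090, 0.0000]
J3: z=[0.9511, 0.3090, 0.0000] o=[0.1126, 0.3330, -0.4793] → [0.3084, -0.9493, 0.4184, 0.9511, 0.3090, 0.0000]
J4: z=[-0.1945, 0.5985, 0.7771] o=[0.1919, 0.0891, -0.2716] → [0.0871, -0.3552, 0.2954, -0.1945, 0.5985, 0.7771]
J5: z=[-0.6328, 0.5288, -0.5656] o=[-0.3926, -0.0028, 0.2963] → [0.4507, 0.1807, -0.3352, -0.6328, 0.5288, -0.5656]
q̇ = J⁺·V = [-0.7420, 0.5500, -0.8890, 0.0860, -0.8160]

-0.7420 0.5500 -0.8890 0.0860 -0.8160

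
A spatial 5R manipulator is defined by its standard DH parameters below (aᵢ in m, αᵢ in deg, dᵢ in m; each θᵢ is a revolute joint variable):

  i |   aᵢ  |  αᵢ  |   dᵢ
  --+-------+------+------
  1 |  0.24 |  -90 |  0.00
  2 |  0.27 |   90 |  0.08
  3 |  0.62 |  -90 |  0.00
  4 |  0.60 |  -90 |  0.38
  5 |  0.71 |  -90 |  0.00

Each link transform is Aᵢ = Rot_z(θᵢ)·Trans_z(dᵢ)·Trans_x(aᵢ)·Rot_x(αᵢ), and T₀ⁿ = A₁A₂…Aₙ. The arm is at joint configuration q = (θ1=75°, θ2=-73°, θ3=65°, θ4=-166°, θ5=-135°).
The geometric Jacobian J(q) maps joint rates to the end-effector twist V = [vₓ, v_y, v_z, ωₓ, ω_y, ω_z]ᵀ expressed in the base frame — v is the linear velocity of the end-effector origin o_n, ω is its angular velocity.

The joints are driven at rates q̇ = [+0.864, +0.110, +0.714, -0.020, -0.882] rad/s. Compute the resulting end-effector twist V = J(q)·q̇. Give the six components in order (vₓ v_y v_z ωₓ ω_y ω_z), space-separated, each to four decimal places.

-0.0936 -0.7373 -0.0416 0.1184 0.0869 0.7536

o_n = [-0.8639, 0.3634, -0.2872]
J₁: ẑ×o_n = [-0.3634, -0.8639, 0.0000], ω = ẑ
J2: z=[-0.9659, 0.2588, 0.0000] o=[0.0621, 0.2318, 0.0000] → [-0.0743, -0.2774, 0.1126, -0.9659, 0.2588, 0.0000]
J3: z=[-0.2475, -0.9237, 0.2924] o=[0.0053, 0.3288, 0.2582] → [0.4937, -0.3891, -0.8115, -0.2475, -0.9237, 0.2924]
J4: z=[-0.4768, -0.1466, -0.8667] o=[-0.5177, 0.5482, 0.5088] → [-0.0435, -0.0794, 0.0374, -0.4768, -0.1466, -0.8667]
J5: z=[-0.4442, -0.8107, 0.3815] o=[-0.2437, 0.1524, -0.0134] → [0.1414, -0.3582, -0.5965, -0.4442, -0.8107, 0.3815]
V = J·q̇ = [-0.0936, -0.7373, -0.0416, 0.1184, 0.0869, 0.7536]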